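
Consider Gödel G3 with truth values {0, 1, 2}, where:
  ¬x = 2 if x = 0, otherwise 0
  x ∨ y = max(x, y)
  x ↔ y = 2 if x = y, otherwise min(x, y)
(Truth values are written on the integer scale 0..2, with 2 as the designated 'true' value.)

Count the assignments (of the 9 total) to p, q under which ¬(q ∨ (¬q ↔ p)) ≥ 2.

p = 0, q = 0 ↦ 2  ≥
p = 0, q = 1 ↦ 0  <
p = 0, q = 2 ↦ 0  <
p = 1, q = 0 ↦ 0  <
p = 1, q = 1 ↦ 0  <
p = 1, q = 2 ↦ 0  <
p = 2, q = 0 ↦ 0  <
p = 2, q = 1 ↦ 0  <
p = 2, q = 2 ↦ 0  <
So 1 of the 9 assignments meets the threshold.

1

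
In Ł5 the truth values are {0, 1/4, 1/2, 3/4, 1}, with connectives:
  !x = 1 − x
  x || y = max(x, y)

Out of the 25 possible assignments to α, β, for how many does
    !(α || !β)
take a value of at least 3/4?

4

value 1: 1 assignment (counts)
value 3/4: 3 assignments (counts)
value 1/2: 5 assignments
value 1/4: 7 assignments
value 0: 9 assignments
So 4 of the 25 assignments meet the threshold.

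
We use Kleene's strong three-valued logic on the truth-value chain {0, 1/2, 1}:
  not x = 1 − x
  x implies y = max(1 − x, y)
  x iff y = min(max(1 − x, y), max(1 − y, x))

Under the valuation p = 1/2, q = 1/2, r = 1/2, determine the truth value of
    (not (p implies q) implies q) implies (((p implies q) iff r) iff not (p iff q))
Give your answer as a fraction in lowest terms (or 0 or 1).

p implies q = 1/2 implies 1/2 = 1/2
not (p implies q) = not 1/2 = 1/2
not (p implies q) implies q = 1/2 implies 1/2 = 1/2
p implies q = 1/2 implies 1/2 = 1/2
(p implies q) iff r = 1/2 iff 1/2 = 1/2
p iff q = 1/2 iff 1/2 = 1/2
not (p iff q) = not 1/2 = 1/2
((p implies q) iff r) iff not (p iff q) = 1/2 iff 1/2 = 1/2
(not (p implies q) implies q) implies (((p implies q) iff r) iff not (p iff q)) = 1/2 implies 1/2 = 1/2

1/2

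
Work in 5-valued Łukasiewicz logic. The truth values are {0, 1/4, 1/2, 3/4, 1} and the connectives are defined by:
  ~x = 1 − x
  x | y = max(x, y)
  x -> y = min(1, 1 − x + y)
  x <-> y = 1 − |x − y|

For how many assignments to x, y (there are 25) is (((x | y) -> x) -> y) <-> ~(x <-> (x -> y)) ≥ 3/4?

value 1: 9 assignments (counts)
value 3/4: 2 assignments (counts)
value 1/2: 10 assignments
value 1/4: 1 assignment
value 0: 3 assignments
So 11 of the 25 assignments meet the threshold.

11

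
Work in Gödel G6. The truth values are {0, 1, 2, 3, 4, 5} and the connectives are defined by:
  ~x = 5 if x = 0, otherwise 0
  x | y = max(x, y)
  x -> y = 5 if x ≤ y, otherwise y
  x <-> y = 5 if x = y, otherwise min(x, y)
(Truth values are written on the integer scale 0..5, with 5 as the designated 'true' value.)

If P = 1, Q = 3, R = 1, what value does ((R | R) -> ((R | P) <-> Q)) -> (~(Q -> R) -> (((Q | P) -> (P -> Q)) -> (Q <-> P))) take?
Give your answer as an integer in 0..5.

5

R | R = 1 | 1 = 1
R | P = 1 | 1 = 1
(R | P) <-> Q = 1 <-> 3 = 1
(R | R) -> ((R | P) <-> Q) = 1 -> 1 = 5
Q -> R = 3 -> 1 = 1
~(Q -> R) = ~1 = 0
Q | P = 3 | 1 = 3
P -> Q = 1 -> 3 = 5
(Q | P) -> (P -> Q) = 3 -> 5 = 5
Q <-> P = 3 <-> 1 = 1
((Q | P) -> (P -> Q)) -> (Q <-> P) = 5 -> 1 = 1
~(Q -> R) -> (((Q | P) -> (P -> Q)) -> (Q <-> P)) = 0 -> 1 = 5
((R | R) -> ((R | P) <-> Q)) -> (~(Q -> R) -> (((Q | P) -> (P -> Q)) -> (Q <-> P))) = 5 -> 5 = 5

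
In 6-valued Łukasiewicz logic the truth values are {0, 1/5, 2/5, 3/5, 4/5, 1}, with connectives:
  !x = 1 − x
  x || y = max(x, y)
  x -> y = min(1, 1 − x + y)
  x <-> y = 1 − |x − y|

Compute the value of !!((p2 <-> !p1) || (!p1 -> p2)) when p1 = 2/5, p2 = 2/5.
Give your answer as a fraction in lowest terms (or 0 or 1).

4/5

!p1 = !2/5 = 3/5
p2 <-> !p1 = 2/5 <-> 3/5 = 4/5
!p1 = !2/5 = 3/5
!p1 -> p2 = 3/5 -> 2/5 = 4/5
(p2 <-> !p1) || (!p1 -> p2) = 4/5 || 4/5 = 4/5
!((p2 <-> !p1) || (!p1 -> p2)) = !4/5 = 1/5
!!((p2 <-> !p1) || (!p1 -> p2)) = !1/5 = 4/5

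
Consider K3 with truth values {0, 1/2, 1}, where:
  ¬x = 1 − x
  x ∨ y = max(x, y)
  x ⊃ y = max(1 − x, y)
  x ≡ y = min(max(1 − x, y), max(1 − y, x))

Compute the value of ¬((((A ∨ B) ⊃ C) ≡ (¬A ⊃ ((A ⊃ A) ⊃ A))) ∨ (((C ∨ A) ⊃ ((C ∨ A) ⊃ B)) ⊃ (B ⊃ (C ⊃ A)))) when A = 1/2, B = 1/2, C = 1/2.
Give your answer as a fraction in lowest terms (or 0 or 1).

A ∨ B = 1/2 ∨ 1/2 = 1/2
(A ∨ B) ⊃ C = 1/2 ⊃ 1/2 = 1/2
¬A = ¬1/2 = 1/2
A ⊃ A = 1/2 ⊃ 1/2 = 1/2
(A ⊃ A) ⊃ A = 1/2 ⊃ 1/2 = 1/2
¬A ⊃ ((A ⊃ A) ⊃ A) = 1/2 ⊃ 1/2 = 1/2
((A ∨ B) ⊃ C) ≡ (¬A ⊃ ((A ⊃ A) ⊃ A)) = 1/2 ≡ 1/2 = 1/2
C ∨ A = 1/2 ∨ 1/2 = 1/2
C ∨ A = 1/2 ∨ 1/2 = 1/2
(C ∨ A) ⊃ B = 1/2 ⊃ 1/2 = 1/2
(C ∨ A) ⊃ ((C ∨ A) ⊃ B) = 1/2 ⊃ 1/2 = 1/2
C ⊃ A = 1/2 ⊃ 1/2 = 1/2
B ⊃ (C ⊃ A) = 1/2 ⊃ 1/2 = 1/2
((C ∨ A) ⊃ ((C ∨ A) ⊃ B)) ⊃ (B ⊃ (C ⊃ A)) = 1/2 ⊃ 1/2 = 1/2
(((A ∨ B) ⊃ C) ≡ (¬A ⊃ ((A ⊃ A) ⊃ A))) ∨ (((C ∨ A) ⊃ ((C ∨ A) ⊃ B)) ⊃ (B ⊃ (C ⊃ A))) = 1/2 ∨ 1/2 = 1/2
¬((((A ∨ B) ⊃ C) ≡ (¬A ⊃ ((A ⊃ A) ⊃ A))) ∨ (((C ∨ A) ⊃ ((C ∨ A) ⊃ B)) ⊃ (B ⊃ (C ⊃ A)))) = ¬1/2 = 1/2

1/2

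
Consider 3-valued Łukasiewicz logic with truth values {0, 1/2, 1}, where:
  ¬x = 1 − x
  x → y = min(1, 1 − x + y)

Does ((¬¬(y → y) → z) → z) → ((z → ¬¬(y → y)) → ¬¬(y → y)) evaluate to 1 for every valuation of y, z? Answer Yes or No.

y = 0, z = 0 ↦ 1
y = 0, z = 1/2 ↦ 1
y = 0, z = 1 ↦ 1
y = 1/2, z = 0 ↦ 1
y = 1/2, z = 1/2 ↦ 1
y = 1/2, z = 1 ↦ 1
y = 1, z = 0 ↦ 1
y = 1, z = 1/2 ↦ 1
y = 1, z = 1 ↦ 1
Every assignment gives a value ≥ 1.

Yes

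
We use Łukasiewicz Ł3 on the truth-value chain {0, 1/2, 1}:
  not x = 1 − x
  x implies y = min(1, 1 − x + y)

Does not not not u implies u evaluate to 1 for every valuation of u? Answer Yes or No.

No

Counterexample: take u = 0.
not u = not 0 = 1
not not u = not 1 = 0
not not not u = not 0 = 1
not not not u implies u = 1 implies 0 = 0
This gives 0 ≠ 1.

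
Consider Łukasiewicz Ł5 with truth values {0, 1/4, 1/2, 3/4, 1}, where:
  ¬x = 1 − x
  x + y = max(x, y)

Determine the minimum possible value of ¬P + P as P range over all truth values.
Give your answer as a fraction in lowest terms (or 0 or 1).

1/2

Take P = 1/2:
¬P = ¬1/2 = 1/2
¬P + P = 1/2 + 1/2 = 1/2
No assignment yields a value below 1/2, so this is the minimum.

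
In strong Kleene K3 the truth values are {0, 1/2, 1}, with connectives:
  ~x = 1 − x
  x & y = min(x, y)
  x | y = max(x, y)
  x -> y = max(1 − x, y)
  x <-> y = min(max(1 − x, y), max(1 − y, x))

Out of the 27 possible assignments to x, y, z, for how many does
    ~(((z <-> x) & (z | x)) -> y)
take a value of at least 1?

value 1: 1 assignment (counts)
value 1/2: 11 assignments
value 0: 15 assignments
So 1 of the 27 assignments meets the threshold.

1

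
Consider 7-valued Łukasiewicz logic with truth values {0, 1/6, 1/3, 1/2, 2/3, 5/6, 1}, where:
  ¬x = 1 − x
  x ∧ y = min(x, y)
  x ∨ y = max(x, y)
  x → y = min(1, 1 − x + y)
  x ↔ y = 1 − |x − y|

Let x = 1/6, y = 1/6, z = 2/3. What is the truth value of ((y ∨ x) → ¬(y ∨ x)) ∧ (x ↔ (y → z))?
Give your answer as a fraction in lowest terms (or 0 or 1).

y ∨ x = 1/6 ∨ 1/6 = 1/6
y ∨ x = 1/6 ∨ 1/6 = 1/6
¬(y ∨ x) = ¬1/6 = 5/6
(y ∨ x) → ¬(y ∨ x) = 1/6 → 5/6 = 1
y → z = 1/6 → 2/3 = 1
x ↔ (y → z) = 1/6 ↔ 1 = 1/6
((y ∨ x) → ¬(y ∨ x)) ∧ (x ↔ (y → z)) = 1 ∧ 1/6 = 1/6

1/6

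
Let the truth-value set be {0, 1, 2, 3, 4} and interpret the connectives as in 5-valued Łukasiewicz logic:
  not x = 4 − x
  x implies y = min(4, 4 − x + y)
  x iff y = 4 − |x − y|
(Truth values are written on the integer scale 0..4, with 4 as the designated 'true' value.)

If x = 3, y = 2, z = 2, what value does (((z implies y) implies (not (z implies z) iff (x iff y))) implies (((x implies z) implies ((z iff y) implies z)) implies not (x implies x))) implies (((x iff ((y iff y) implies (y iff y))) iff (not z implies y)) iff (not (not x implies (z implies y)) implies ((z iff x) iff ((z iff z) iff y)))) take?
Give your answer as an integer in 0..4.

3

z implies y = 2 implies 2 = 4
z implies z = 2 implies 2 = 4
not (z implies z) = not 4 = 0
x iff y = 3 iff 2 = 3
not (z implies z) iff (x iff y) = 0 iff 3 = 1
(z implies y) implies (not (z implies z) iff (x iff y)) = 4 implies 1 = 1
x implies z = 3 implies 2 = 3
z iff y = 2 iff 2 = 4
(z iff y) implies z = 4 implies 2 = 2
(x implies z) implies ((z iff y) implies z) = 3 implies 2 = 3
x implies x = 3 implies 3 = 4
not (x implies x) = not 4 = 0
((x implies z) implies ((z iff y) implies z)) implies not (x implies x) = 3 implies 0 = 1
((z implies y) implies (not (z implies z) iff (x iff y))) implies (((x implies z) implies ((z iff y) implies z)) implies not (x implies x)) = 1 implies 1 = 4
y iff y = 2 iff 2 = 4
y iff y = 2 iff 2 = 4
(y iff y) implies (y iff y) = 4 implies 4 = 4
x iff ((y iff y) implies (y iff y)) = 3 iff 4 = 3
not z = not 2 = 2
not z implies y = 2 implies 2 = 4
(x iff ((y iff y) implies (y iff y))) iff (not z implies y) = 3 iff 4 = 3
not x = not 3 = 1
z implies y = 2 implies 2 = 4
not x implies (z implies y) = 1 implies 4 = 4
not (not x implies (z implies y)) = not 4 = 0
z iff x = 2 iff 3 = 3
z iff z = 2 iff 2 = 4
(z iff z) iff y = 4 iff 2 = 2
(z iff x) iff ((z iff z) iff y) = 3 iff 2 = 3
not (not x implies (z implies y)) implies ((z iff x) iff ((z iff z) iff y)) = 0 implies 3 = 4
((x iff ((y iff y) implies (y iff y))) iff (not z implies y)) iff (not (not x implies (z implies y)) implies ((z iff x) iff ((z iff z) iff y))) = 3 iff 4 = 3
(((z implies y) implies (not (z implies z) iff (x iff y))) implies (((x implies z) implies ((z iff y) implies z)) implies not (x implies x))) implies (((x iff ((y iff y) implies (y iff y))) iff (not z implies y)) iff (not (not x implies (z implies y)) implies ((z iff x) iff ((z iff z) iff y)))) = 4 implies 3 = 3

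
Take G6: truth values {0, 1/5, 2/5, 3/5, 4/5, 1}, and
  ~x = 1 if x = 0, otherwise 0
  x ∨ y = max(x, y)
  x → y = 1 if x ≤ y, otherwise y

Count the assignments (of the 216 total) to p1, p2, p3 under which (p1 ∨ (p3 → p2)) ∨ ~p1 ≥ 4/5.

174

value 1: 156 assignments (counts)
value 4/5: 18 assignments (counts)
value 3/5: 18 assignments
value 2/5: 15 assignments
value 1/5: 9 assignments
So 174 of the 216 assignments meet the threshold.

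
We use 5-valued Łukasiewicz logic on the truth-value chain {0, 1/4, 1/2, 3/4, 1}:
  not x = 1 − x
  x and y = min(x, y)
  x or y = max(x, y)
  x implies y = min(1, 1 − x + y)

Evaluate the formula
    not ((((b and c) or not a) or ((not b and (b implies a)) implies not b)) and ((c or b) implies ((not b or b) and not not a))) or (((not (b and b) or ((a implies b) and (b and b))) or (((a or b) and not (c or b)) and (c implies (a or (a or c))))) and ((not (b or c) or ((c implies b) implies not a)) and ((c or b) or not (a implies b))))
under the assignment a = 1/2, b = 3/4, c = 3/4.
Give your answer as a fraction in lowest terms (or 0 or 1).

b and c = 3/4 and 3/4 = 3/4
not a = not 1/2 = 1/2
(b and c) or not a = 3/4 or 1/2 = 3/4
not b = not 3/4 = 1/4
b implies a = 3/4 implies 1/2 = 3/4
not b and (b implies a) = 1/4 and 3/4 = 1/4
not b = not 3/4 = 1/4
(not b and (b implies a)) implies not b = 1/4 implies 1/4 = 1
((b and c) or not a) or ((not b and (b implies a)) implies not b) = 3/4 or 1 = 1
c or b = 3/4 or 3/4 = 3/4
not b = not 3/4 = 1/4
not b or b = 1/4 or 3/4 = 3/4
not a = not 1/2 = 1/2
not not a = not 1/2 = 1/2
(not b or b) and not not a = 3/4 and 1/2 = 1/2
(c or b) implies ((not b or b) and not not a) = 3/4 implies 1/2 = 3/4
(((b and c) or not a) or ((not b and (b implies a)) implies not b)) and ((c or b) implies ((not b or b) and not not a)) = 1 and 3/4 = 3/4
not ((((b and c) or not a) or ((not b and (b implies a)) implies not b)) and ((c or b) implies ((not b or b) and not not a))) = not 3/4 = 1/4
b and b = 3/4 and 3/4 = 3/4
not (b and b) = not 3/4 = 1/4
a implies b = 1/2 implies 3/4 = 1
b and b = 3/4 and 3/4 = 3/4
(a implies b) and (b and b) = 1 and 3/4 = 3/4
not (b and b) or ((a implies b) and (b and b)) = 1/4 or 3/4 = 3/4
a or b = 1/2 or 3/4 = 3/4
c or b = 3/4 or 3/4 = 3/4
not (c or b) = not 3/4 = 1/4
(a or b) and not (c or b) = 3/4 and 1/4 = 1/4
a or c = 1/2 or 3/4 = 3/4
a or (a or c) = 1/2 or 3/4 = 3/4
c implies (a or (a or c)) = 3/4 implies 3/4 = 1
((a or b) and not (c or b)) and (c implies (a or (a or c))) = 1/4 and 1 = 1/4
(not (b and b) or ((a implies b) and (b and b))) or (((a or b) and not (c or b)) and (c implies (a or (a or c)))) = 3/4 or 1/4 = 3/4
b or c = 3/4 or 3/4 = 3/4
not (b or c) = not 3/4 = 1/4
c implies b = 3/4 implies 3/4 = 1
not a = not 1/2 = 1/2
(c implies b) implies not a = 1 implies 1/2 = 1/2
not (b or c) or ((c implies b) implies not a) = 1/4 or 1/2 = 1/2
c or b = 3/4 or 3/4 = 3/4
a implies b = 1/2 implies 3/4 = 1
not (a implies b) = not 1 = 0
(c or b) or not (a implies b) = 3/4 or 0 = 3/4
(not (b or c) or ((c implies b) implies not a)) and ((c or b) or not (a implies b)) = 1/2 and 3/4 = 1/2
((not (b and b) or ((a implies b) and (b and b))) or (((a or b) and not (c or b)) and (c implies (a or (a or c))))) and ((not (b or c) or ((c implies b) implies not a)) and ((c or b) or not (a implies b))) = 3/4 and 1/2 = 1/2
not ((((b and c) or not a) or ((not b and (b implies a)) implies not b)) and ((c or b) implies ((not b or b) and not not a))) or (((not (b and b) or ((a implies b) and (b and b))) or (((a or b) and not (c or b)) and (c implies (a or (a or c))))) and ((not (b or c) or ((c implies b) implies not a)) and ((c or b) or not (a implies b)))) = 1/4 or 1/2 = 1/2

1/2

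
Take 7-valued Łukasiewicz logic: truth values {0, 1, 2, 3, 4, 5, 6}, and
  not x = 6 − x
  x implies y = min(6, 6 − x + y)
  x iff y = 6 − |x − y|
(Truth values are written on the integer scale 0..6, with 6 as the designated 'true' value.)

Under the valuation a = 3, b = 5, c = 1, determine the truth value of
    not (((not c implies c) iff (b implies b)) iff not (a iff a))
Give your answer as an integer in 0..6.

not c = not 1 = 5
not c implies c = 5 implies 1 = 2
b implies b = 5 implies 5 = 6
(not c implies c) iff (b implies b) = 2 iff 6 = 2
a iff a = 3 iff 3 = 6
not (a iff a) = not 6 = 0
((not c implies c) iff (b implies b)) iff not (a iff a) = 2 iff 0 = 4
not (((not c implies c) iff (b implies b)) iff not (a iff a)) = not 4 = 2

2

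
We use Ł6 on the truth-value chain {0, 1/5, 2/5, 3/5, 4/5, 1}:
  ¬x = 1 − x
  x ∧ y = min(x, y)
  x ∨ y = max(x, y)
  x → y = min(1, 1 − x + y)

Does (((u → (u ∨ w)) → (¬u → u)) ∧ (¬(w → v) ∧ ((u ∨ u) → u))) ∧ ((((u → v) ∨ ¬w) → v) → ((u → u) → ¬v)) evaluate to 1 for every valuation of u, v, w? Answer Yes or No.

Counterexample: take u = 0, v = 0, w = 0.
u ∨ w = 0 ∨ 0 = 0
u → (u ∨ w) = 0 → 0 = 1
¬u = ¬0 = 1
¬u → u = 1 → 0 = 0
(u → (u ∨ w)) → (¬u → u) = 1 → 0 = 0
w → v = 0 → 0 = 1
¬(w → v) = ¬1 = 0
u ∨ u = 0 ∨ 0 = 0
(u ∨ u) → u = 0 → 0 = 1
¬(w → v) ∧ ((u ∨ u) → u) = 0 ∧ 1 = 0
((u → (u ∨ w)) → (¬u → u)) ∧ (¬(w → v) ∧ ((u ∨ u) → u)) = 0 ∧ 0 = 0
u → v = 0 → 0 = 1
¬w = ¬0 = 1
(u → v) ∨ ¬w = 1 ∨ 1 = 1
((u → v) ∨ ¬w) → v = 1 → 0 = 0
u → u = 0 → 0 = 1
¬v = ¬0 = 1
(u → u) → ¬v = 1 → 1 = 1
(((u → v) ∨ ¬w) → v) → ((u → u) → ¬v) = 0 → 1 = 1
(((u → (u ∨ w)) → (¬u → u)) ∧ (¬(w → v) ∧ ((u ∨ u) → u))) ∧ ((((u → v) ∨ ¬w) → v) → ((u → u) → ¬v)) = 0 ∧ 1 = 0
This gives 0 ≠ 1.

No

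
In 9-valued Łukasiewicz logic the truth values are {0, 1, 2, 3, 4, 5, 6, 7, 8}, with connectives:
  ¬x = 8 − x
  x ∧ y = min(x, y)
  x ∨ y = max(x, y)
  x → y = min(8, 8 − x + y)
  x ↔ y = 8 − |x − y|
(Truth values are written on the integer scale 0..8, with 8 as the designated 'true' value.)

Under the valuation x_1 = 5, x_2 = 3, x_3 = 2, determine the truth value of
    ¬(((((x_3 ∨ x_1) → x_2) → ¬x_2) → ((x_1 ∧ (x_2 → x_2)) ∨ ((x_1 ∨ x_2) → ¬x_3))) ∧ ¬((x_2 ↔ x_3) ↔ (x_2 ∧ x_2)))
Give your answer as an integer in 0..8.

4

x_3 ∨ x_1 = 2 ∨ 5 = 5
(x_3 ∨ x_1) → x_2 = 5 → 3 = 6
¬x_2 = ¬3 = 5
((x_3 ∨ x_1) → x_2) → ¬x_2 = 6 → 5 = 7
x_2 → x_2 = 3 → 3 = 8
x_1 ∧ (x_2 → x_2) = 5 ∧ 8 = 5
x_1 ∨ x_2 = 5 ∨ 3 = 5
¬x_3 = ¬2 = 6
(x_1 ∨ x_2) → ¬x_3 = 5 → 6 = 8
(x_1 ∧ (x_2 → x_2)) ∨ ((x_1 ∨ x_2) → ¬x_3) = 5 ∨ 8 = 8
(((x_3 ∨ x_1) → x_2) → ¬x_2) → ((x_1 ∧ (x_2 → x_2)) ∨ ((x_1 ∨ x_2) → ¬x_3)) = 7 → 8 = 8
x_2 ↔ x_3 = 3 ↔ 2 = 7
x_2 ∧ x_2 = 3 ∧ 3 = 3
(x_2 ↔ x_3) ↔ (x_2 ∧ x_2) = 7 ↔ 3 = 4
¬((x_2 ↔ x_3) ↔ (x_2 ∧ x_2)) = ¬4 = 4
((((x_3 ∨ x_1) → x_2) → ¬x_2) → ((x_1 ∧ (x_2 → x_2)) ∨ ((x_1 ∨ x_2) → ¬x_3))) ∧ ¬((x_2 ↔ x_3) ↔ (x_2 ∧ x_2)) = 8 ∧ 4 = 4
¬(((((x_3 ∨ x_1) → x_2) → ¬x_2) → ((x_1 ∧ (x_2 → x_2)) ∨ ((x_1 ∨ x_2) → ¬x_3))) ∧ ¬((x_2 ↔ x_3) ↔ (x_2 ∧ x_2))) = ¬4 = 4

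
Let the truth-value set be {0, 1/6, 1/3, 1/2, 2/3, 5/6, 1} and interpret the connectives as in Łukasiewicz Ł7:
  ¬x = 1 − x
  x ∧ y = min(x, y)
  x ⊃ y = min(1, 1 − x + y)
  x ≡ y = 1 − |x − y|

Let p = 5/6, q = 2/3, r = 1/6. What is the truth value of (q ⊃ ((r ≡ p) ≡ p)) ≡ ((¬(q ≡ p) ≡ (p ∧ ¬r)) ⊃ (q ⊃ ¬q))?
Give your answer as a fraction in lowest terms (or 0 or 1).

r ≡ p = 1/6 ≡ 5/6 = 1/3
(r ≡ p) ≡ p = 1/3 ≡ 5/6 = 1/2
q ⊃ ((r ≡ p) ≡ p) = 2/3 ⊃ 1/2 = 5/6
q ≡ p = 2/3 ≡ 5/6 = 5/6
¬(q ≡ p) = ¬5/6 = 1/6
¬r = ¬1/6 = 5/6
p ∧ ¬r = 5/6 ∧ 5/6 = 5/6
¬(q ≡ p) ≡ (p ∧ ¬r) = 1/6 ≡ 5/6 = 1/3
¬q = ¬2/3 = 1/3
q ⊃ ¬q = 2/3 ⊃ 1/3 = 2/3
(¬(q ≡ p) ≡ (p ∧ ¬r)) ⊃ (q ⊃ ¬q) = 1/3 ⊃ 2/3 = 1
(q ⊃ ((r ≡ p) ≡ p)) ≡ ((¬(q ≡ p) ≡ (p ∧ ¬r)) ⊃ (q ⊃ ¬q)) = 5/6 ≡ 1 = 5/6

5/6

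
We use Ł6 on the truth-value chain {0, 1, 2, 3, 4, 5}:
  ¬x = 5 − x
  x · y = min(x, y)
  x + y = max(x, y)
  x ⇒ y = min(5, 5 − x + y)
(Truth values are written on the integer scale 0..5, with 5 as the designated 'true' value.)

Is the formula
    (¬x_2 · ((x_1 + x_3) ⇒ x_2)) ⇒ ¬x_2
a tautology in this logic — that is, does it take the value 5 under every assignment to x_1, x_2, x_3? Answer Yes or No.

Yes

At x_1 = 2, x_2 = 0, x_3 = 3, for instance:
¬x_2 = ¬0 = 5
x_1 + x_3 = 2 + 3 = 3
(x_1 + x_3) ⇒ x_2 = 3 ⇒ 0 = 2
¬x_2 · ((x_1 + x_3) ⇒ x_2) = 5 · 2 = 2
(¬x_2 · ((x_1 + x_3) ⇒ x_2)) ⇒ ¬x_2 = 2 ⇒ 5 = 5
and checking the remaining 215 assignments likewise gives ≥ 5 in every case.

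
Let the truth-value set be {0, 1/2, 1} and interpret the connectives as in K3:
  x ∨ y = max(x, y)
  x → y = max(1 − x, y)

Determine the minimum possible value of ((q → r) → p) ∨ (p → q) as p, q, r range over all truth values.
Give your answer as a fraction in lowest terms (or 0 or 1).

1/2

Take p = 1/2, q = 0, r = 0:
q → r = 0 → 0 = 1
(q → r) → p = 1 → 1/2 = 1/2
p → q = 1/2 → 0 = 1/2
((q → r) → p) ∨ (p → q) = 1/2 ∨ 1/2 = 1/2
No assignment yields a value below 1/2, so this is the minimum.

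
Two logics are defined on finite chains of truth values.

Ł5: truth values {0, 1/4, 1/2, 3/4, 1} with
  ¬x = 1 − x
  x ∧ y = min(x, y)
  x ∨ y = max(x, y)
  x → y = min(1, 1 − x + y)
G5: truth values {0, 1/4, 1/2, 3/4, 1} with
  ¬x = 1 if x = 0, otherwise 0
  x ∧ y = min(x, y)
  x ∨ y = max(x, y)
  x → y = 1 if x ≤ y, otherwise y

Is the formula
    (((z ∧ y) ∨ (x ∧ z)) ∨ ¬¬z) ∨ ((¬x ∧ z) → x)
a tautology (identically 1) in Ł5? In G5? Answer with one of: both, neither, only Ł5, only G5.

only G5

In Ł5: at x = 0, y = 0, z = 1/4 the value is 3/4 — not a tautology.
In G5: every assignment gives 1 — tautology.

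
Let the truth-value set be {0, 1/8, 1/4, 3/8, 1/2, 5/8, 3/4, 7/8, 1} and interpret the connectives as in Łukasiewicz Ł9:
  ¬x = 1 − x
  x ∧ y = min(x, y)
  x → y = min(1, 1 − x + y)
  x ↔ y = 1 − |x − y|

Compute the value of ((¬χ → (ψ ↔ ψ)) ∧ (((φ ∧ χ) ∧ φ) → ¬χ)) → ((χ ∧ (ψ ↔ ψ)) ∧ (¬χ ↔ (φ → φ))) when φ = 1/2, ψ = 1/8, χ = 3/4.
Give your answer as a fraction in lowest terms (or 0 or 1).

¬χ = ¬3/4 = 1/4
ψ ↔ ψ = 1/8 ↔ 1/8 = 1
¬χ → (ψ ↔ ψ) = 1/4 → 1 = 1
φ ∧ χ = 1/2 ∧ 3/4 = 1/2
(φ ∧ χ) ∧ φ = 1/2 ∧ 1/2 = 1/2
¬χ = ¬3/4 = 1/4
((φ ∧ χ) ∧ φ) → ¬χ = 1/2 → 1/4 = 3/4
(¬χ → (ψ ↔ ψ)) ∧ (((φ ∧ χ) ∧ φ) → ¬χ) = 1 ∧ 3/4 = 3/4
ψ ↔ ψ = 1/8 ↔ 1/8 = 1
χ ∧ (ψ ↔ ψ) = 3/4 ∧ 1 = 3/4
¬χ = ¬3/4 = 1/4
φ → φ = 1/2 → 1/2 = 1
¬χ ↔ (φ → φ) = 1/4 ↔ 1 = 1/4
(χ ∧ (ψ ↔ ψ)) ∧ (¬χ ↔ (φ → φ)) = 3/4 ∧ 1/4 = 1/4
((¬χ → (ψ ↔ ψ)) ∧ (((φ ∧ χ) ∧ φ) → ¬χ)) → ((χ ∧ (ψ ↔ ψ)) ∧ (¬χ ↔ (φ → φ))) = 3/4 → 1/4 = 1/2

1/2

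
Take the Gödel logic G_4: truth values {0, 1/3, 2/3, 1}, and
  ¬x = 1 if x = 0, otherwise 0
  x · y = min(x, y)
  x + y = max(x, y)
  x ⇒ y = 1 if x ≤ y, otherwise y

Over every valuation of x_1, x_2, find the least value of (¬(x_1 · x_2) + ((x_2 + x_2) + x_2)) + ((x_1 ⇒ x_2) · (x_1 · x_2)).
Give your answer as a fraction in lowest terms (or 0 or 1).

1/3

Take x_1 = 1/3, x_2 = 1/3:
x_1 · x_2 = 1/3 · 1/3 = 1/3
¬(x_1 · x_2) = ¬1/3 = 0
x_2 + x_2 = 1/3 + 1/3 = 1/3
(x_2 + x_2) + x_2 = 1/3 + 1/3 = 1/3
¬(x_1 · x_2) + ((x_2 + x_2) + x_2) = 0 + 1/3 = 1/3
x_1 ⇒ x_2 = 1/3 ⇒ 1/3 = 1
x_1 · x_2 = 1/3 · 1/3 = 1/3
(x_1 ⇒ x_2) · (x_1 · x_2) = 1 · 1/3 = 1/3
(¬(x_1 · x_2) + ((x_2 + x_2) + x_2)) + ((x_1 ⇒ x_2) · (x_1 · x_2)) = 1/3 + 1/3 = 1/3
No assignment yields a value below 1/3, so this is the minimum.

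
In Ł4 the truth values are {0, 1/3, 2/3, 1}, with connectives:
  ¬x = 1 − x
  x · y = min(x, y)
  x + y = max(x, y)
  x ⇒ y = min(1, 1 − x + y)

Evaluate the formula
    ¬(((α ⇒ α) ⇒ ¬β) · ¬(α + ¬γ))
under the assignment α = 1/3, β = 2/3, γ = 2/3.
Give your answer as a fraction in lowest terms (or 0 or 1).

α ⇒ α = 1/3 ⇒ 1/3 = 1
¬β = ¬2/3 = 1/3
(α ⇒ α) ⇒ ¬β = 1 ⇒ 1/3 = 1/3
¬γ = ¬2/3 = 1/3
α + ¬γ = 1/3 + 1/3 = 1/3
¬(α + ¬γ) = ¬1/3 = 2/3
((α ⇒ α) ⇒ ¬β) · ¬(α + ¬γ) = 1/3 · 2/3 = 1/3
¬(((α ⇒ α) ⇒ ¬β) · ¬(α + ¬γ)) = ¬1/3 = 2/3

2/3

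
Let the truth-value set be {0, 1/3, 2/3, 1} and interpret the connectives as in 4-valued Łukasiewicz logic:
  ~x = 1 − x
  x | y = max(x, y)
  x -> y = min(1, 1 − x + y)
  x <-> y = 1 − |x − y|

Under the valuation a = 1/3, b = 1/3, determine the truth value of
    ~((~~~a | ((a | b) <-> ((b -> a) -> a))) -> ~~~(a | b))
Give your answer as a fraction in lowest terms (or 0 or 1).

~a = ~1/3 = 2/3
~~a = ~2/3 = 1/3
~~~a = ~1/3 = 2/3
a | b = 1/3 | 1/3 = 1/3
b -> a = 1/3 -> 1/3 = 1
(b -> a) -> a = 1 -> 1/3 = 1/3
(a | b) <-> ((b -> a) -> a) = 1/3 <-> 1/3 = 1
~~~a | ((a | b) <-> ((b -> a) -> a)) = 2/3 | 1 = 1
a | b = 1/3 | 1/3 = 1/3
~(a | b) = ~1/3 = 2/3
~~(a | b) = ~2/3 = 1/3
~~~(a | b) = ~1/3 = 2/3
(~~~a | ((a | b) <-> ((b -> a) -> a))) -> ~~~(a | b) = 1 -> 2/3 = 2/3
~((~~~a | ((a | b) <-> ((b -> a) -> a))) -> ~~~(a | b)) = ~2/3 = 1/3

1/3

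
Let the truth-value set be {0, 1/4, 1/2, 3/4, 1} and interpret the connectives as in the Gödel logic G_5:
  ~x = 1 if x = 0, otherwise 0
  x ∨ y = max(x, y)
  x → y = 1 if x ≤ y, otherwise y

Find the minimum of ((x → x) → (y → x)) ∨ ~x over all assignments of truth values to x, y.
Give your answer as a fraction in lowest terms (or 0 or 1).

Take x = 1/4, y = 1/2:
x → x = 1/4 → 1/4 = 1
y → x = 1/2 → 1/4 = 1/4
(x → x) → (y → x) = 1 → 1/4 = 1/4
~x = ~1/4 = 0
((x → x) → (y → x)) ∨ ~x = 1/4 ∨ 0 = 1/4
No assignment yields a value below 1/4, so this is the minimum.

1/4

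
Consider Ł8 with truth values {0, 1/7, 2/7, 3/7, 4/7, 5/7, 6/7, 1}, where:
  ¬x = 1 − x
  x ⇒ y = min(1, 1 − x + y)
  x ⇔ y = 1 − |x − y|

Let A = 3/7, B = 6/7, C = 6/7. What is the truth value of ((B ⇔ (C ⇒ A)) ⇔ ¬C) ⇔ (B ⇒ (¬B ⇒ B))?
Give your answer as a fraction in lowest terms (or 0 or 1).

C ⇒ A = 6/7 ⇒ 3/7 = 4/7
B ⇔ (C ⇒ A) = 6/7 ⇔ 4/7 = 5/7
¬C = ¬6/7 = 1/7
(B ⇔ (C ⇒ A)) ⇔ ¬C = 5/7 ⇔ 1/7 = 3/7
¬B = ¬6/7 = 1/7
¬B ⇒ B = 1/7 ⇒ 6/7 = 1
B ⇒ (¬B ⇒ B) = 6/7 ⇒ 1 = 1
((B ⇔ (C ⇒ A)) ⇔ ¬C) ⇔ (B ⇒ (¬B ⇒ B)) = 3/7 ⇔ 1 = 3/7

3/7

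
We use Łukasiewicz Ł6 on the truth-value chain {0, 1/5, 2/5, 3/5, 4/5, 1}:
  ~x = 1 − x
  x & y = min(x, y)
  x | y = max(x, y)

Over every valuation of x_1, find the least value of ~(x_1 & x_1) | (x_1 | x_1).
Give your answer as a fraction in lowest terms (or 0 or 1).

Take x_1 = 2/5:
x_1 & x_1 = 2/5 & 2/5 = 2/5
~(x_1 & x_1) = ~2/5 = 3/5
x_1 | x_1 = 2/5 | 2/5 = 2/5
~(x_1 & x_1) | (x_1 | x_1) = 3/5 | 2/5 = 3/5
No assignment yields a value below 3/5, so this is the minimum.

3/5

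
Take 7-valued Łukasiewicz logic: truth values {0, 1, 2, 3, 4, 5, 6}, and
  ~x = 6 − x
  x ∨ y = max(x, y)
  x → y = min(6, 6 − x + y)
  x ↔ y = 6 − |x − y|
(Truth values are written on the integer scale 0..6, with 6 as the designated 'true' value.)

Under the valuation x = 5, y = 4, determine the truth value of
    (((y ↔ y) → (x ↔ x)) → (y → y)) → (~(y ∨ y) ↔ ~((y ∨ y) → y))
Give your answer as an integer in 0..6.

4

y ↔ y = 4 ↔ 4 = 6
x ↔ x = 5 ↔ 5 = 6
(y ↔ y) → (x ↔ x) = 6 → 6 = 6
y → y = 4 → 4 = 6
((y ↔ y) → (x ↔ x)) → (y → y) = 6 → 6 = 6
y ∨ y = 4 ∨ 4 = 4
~(y ∨ y) = ~4 = 2
y ∨ y = 4 ∨ 4 = 4
(y ∨ y) → y = 4 → 4 = 6
~((y ∨ y) → y) = ~6 = 0
~(y ∨ y) ↔ ~((y ∨ y) → y) = 2 ↔ 0 = 4
(((y ↔ y) → (x ↔ x)) → (y → y)) → (~(y ∨ y) ↔ ~((y ∨ y) → y)) = 6 → 4 = 4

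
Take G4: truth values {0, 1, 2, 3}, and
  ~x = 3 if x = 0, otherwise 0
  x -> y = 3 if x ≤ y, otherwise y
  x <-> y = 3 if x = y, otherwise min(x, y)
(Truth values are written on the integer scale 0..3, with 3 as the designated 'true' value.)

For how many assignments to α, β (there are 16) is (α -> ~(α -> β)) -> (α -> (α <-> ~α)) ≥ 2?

13

α = 0, β = 0 ↦ 3  ≥
α = 0, β = 1 ↦ 3  ≥
α = 0, β = 2 ↦ 3  ≥
α = 0, β = 3 ↦ 3  ≥
α = 1, β = 0 ↦ 0  <
α = 1, β = 1 ↦ 3  ≥
α = 1, β = 2 ↦ 3  ≥
α = 1, β = 3 ↦ 3  ≥
α = 2, β = 0 ↦ 0  <
α = 2, β = 1 ↦ 3  ≥
α = 2, β = 2 ↦ 3  ≥
α = 2, β = 3 ↦ 3  ≥
α = 3, β = 0 ↦ 0  <
α = 3, β = 1 ↦ 3  ≥
α = 3, β = 2 ↦ 3  ≥
α = 3, β = 3 ↦ 3  ≥
So 13 of the 16 assignments meet the threshold.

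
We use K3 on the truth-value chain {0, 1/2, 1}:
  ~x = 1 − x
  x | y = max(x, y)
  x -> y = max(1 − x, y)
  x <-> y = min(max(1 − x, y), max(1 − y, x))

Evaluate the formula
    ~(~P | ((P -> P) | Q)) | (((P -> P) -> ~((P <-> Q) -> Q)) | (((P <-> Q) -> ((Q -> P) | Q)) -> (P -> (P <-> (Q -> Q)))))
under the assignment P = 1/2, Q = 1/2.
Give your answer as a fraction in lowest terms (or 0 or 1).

1/2

~P = ~1/2 = 1/2
P -> P = 1/2 -> 1/2 = 1/2
(P -> P) | Q = 1/2 | 1/2 = 1/2
~P | ((P -> P) | Q) = 1/2 | 1/2 = 1/2
~(~P | ((P -> P) | Q)) = ~1/2 = 1/2
P -> P = 1/2 -> 1/2 = 1/2
P <-> Q = 1/2 <-> 1/2 = 1/2
(P <-> Q) -> Q = 1/2 -> 1/2 = 1/2
~((P <-> Q) -> Q) = ~1/2 = 1/2
(P -> P) -> ~((P <-> Q) -> Q) = 1/2 -> 1/2 = 1/2
P <-> Q = 1/2 <-> 1/2 = 1/2
Q -> P = 1/2 -> 1/2 = 1/2
(Q -> P) | Q = 1/2 | 1/2 = 1/2
(P <-> Q) -> ((Q -> P) | Q) = 1/2 -> 1/2 = 1/2
Q -> Q = 1/2 -> 1/2 = 1/2
P <-> (Q -> Q) = 1/2 <-> 1/2 = 1/2
P -> (P <-> (Q -> Q)) = 1/2 -> 1/2 = 1/2
((P <-> Q) -> ((Q -> P) | Q)) -> (P -> (P <-> (Q -> Q))) = 1/2 -> 1/2 = 1/2
((P -> P) -> ~((P <-> Q) -> Q)) | (((P <-> Q) -> ((Q -> P) | Q)) -> (P -> (P <-> (Q -> Q)))) = 1/2 | 1/2 = 1/2
~(~P | ((P -> P) | Q)) | (((P -> P) -> ~((P <-> Q) -> Q)) | (((P <-> Q) -> ((Q -> P) | Q)) -> (P -> (P <-> (Q -> Q))))) = 1/2 | 1/2 = 1/2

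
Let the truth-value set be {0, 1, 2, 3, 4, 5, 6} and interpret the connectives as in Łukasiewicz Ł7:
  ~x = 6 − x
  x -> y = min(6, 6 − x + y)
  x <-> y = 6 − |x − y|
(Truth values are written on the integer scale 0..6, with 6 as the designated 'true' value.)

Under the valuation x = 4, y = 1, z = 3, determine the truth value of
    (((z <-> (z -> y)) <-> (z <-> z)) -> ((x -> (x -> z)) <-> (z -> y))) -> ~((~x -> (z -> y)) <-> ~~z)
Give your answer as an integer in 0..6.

4

z -> y = 3 -> 1 = 4
z <-> (z -> y) = 3 <-> 4 = 5
z <-> z = 3 <-> 3 = 6
(z <-> (z -> y)) <-> (z <-> z) = 5 <-> 6 = 5
x -> z = 4 -> 3 = 5
x -> (x -> z) = 4 -> 5 = 6
z -> y = 3 -> 1 = 4
(x -> (x -> z)) <-> (z -> y) = 6 <-> 4 = 4
((z <-> (z -> y)) <-> (z <-> z)) -> ((x -> (x -> z)) <-> (z -> y)) = 5 -> 4 = 5
~x = ~4 = 2
z -> y = 3 -> 1 = 4
~x -> (z -> y) = 2 -> 4 = 6
~z = ~3 = 3
~~z = ~3 = 3
(~x -> (z -> y)) <-> ~~z = 6 <-> 3 = 3
~((~x -> (z -> y)) <-> ~~z) = ~3 = 3
(((z <-> (z -> y)) <-> (z <-> z)) -> ((x -> (x -> z)) <-> (z -> y))) -> ~((~x -> (z -> y)) <-> ~~z) = 5 -> 3 = 4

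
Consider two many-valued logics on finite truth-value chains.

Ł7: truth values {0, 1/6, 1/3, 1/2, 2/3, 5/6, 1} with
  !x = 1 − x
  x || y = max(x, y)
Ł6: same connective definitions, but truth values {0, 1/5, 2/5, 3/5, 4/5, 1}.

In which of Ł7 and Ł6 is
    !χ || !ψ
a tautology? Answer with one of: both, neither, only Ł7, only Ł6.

neither

In Ł7: at ψ = 1/6, χ = 1/6 the value is 5/6 — not a tautology.
In Ł6: at ψ = 1/5, χ = 1/5 the value is 4/5 — not a tautology.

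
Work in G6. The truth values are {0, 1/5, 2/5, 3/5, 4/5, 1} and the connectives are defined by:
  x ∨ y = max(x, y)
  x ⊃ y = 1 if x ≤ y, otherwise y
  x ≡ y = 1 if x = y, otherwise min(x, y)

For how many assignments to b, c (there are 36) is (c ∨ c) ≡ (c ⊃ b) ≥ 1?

value 1: 1 assignment (counts)
value 4/5: 3 assignments
value 3/5: 5 assignments
value 2/5: 7 assignments
value 1/5: 9 assignments
value 0: 11 assignments
So 1 of the 36 assignments meets the threshold.

1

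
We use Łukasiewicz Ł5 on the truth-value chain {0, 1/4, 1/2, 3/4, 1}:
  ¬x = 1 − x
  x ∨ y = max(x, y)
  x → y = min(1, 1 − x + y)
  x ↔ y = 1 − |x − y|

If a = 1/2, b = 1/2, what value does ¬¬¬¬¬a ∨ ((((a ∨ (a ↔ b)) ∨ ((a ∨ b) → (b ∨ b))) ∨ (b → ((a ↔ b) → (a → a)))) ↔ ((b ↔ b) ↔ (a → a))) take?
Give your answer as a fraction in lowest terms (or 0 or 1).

¬a = ¬1/2 = 1/2
¬¬a = ¬1/2 = 1/2
¬¬¬a = ¬1/2 = 1/2
¬¬¬¬a = ¬1/2 = 1/2
¬¬¬¬¬a = ¬1/2 = 1/2
a ↔ b = 1/2 ↔ 1/2 = 1
a ∨ (a ↔ b) = 1/2 ∨ 1 = 1
a ∨ b = 1/2 ∨ 1/2 = 1/2
b ∨ b = 1/2 ∨ 1/2 = 1/2
(a ∨ b) → (b ∨ b) = 1/2 → 1/2 = 1
(a ∨ (a ↔ b)) ∨ ((a ∨ b) → (b ∨ b)) = 1 ∨ 1 = 1
a ↔ b = 1/2 ↔ 1/2 = 1
a → a = 1/2 → 1/2 = 1
(a ↔ b) → (a → a) = 1 → 1 = 1
b → ((a ↔ b) → (a → a)) = 1/2 → 1 = 1
((a ∨ (a ↔ b)) ∨ ((a ∨ b) → (b ∨ b))) ∨ (b → ((a ↔ b) → (a → a))) = 1 ∨ 1 = 1
b ↔ b = 1/2 ↔ 1/2 = 1
a → a = 1/2 → 1/2 = 1
(b ↔ b) ↔ (a → a) = 1 ↔ 1 = 1
(((a ∨ (a ↔ b)) ∨ ((a ∨ b) → (b ∨ b))) ∨ (b → ((a ↔ b) → (a → a)))) ↔ ((b ↔ b) ↔ (a → a)) = 1 ↔ 1 = 1
¬¬¬¬¬a ∨ ((((a ∨ (a ↔ b)) ∨ ((a ∨ b) → (b ∨ b))) ∨ (b → ((a ↔ b) → (a → a)))) ↔ ((b ↔ b) ↔ (a → a))) = 1/2 ∨ 1 = 1

1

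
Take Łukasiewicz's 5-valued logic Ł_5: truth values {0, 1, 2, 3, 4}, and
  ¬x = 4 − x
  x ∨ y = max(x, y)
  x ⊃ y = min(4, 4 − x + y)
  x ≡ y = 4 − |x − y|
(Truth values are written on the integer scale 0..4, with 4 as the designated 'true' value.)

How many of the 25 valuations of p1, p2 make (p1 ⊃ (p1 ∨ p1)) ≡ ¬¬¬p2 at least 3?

10

value 4: 5 assignments (counts)
value 3: 5 assignments (counts)
value 2: 5 assignments
value 1: 5 assignments
value 0: 5 assignments
So 10 of the 25 assignments meet the threshold.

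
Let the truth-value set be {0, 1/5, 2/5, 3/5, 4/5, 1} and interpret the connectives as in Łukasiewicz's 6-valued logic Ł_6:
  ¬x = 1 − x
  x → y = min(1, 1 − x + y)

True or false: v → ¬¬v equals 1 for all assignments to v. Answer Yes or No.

Yes

v = 0 ↦ 1
v = 1/5 ↦ 1
v = 2/5 ↦ 1
v = 3/5 ↦ 1
v = 4/5 ↦ 1
v = 1 ↦ 1
Every assignment gives a value ≥ 1.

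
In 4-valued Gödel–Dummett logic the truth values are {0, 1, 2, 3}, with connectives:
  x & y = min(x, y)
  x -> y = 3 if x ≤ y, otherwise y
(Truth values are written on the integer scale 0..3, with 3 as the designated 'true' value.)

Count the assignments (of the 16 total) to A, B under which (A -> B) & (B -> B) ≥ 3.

10

A = 0, B = 0 ↦ 3  ≥
A = 0, B = 1 ↦ 3  ≥
A = 0, B = 2 ↦ 3  ≥
A = 0, B = 3 ↦ 3  ≥
A = 1, B = 0 ↦ 0  <
A = 1, B = 1 ↦ 3  ≥
A = 1, B = 2 ↦ 3  ≥
A = 1, B = 3 ↦ 3  ≥
A = 2, B = 0 ↦ 0  <
A = 2, B = 1 ↦ 1  <
A = 2, B = 2 ↦ 3  ≥
A = 2, B = 3 ↦ 3  ≥
A = 3, B = 0 ↦ 0  <
A = 3, B = 1 ↦ 1  <
A = 3, B = 2 ↦ 2  <
A = 3, B = 3 ↦ 3  ≥
So 10 of the 16 assignments meet the threshold.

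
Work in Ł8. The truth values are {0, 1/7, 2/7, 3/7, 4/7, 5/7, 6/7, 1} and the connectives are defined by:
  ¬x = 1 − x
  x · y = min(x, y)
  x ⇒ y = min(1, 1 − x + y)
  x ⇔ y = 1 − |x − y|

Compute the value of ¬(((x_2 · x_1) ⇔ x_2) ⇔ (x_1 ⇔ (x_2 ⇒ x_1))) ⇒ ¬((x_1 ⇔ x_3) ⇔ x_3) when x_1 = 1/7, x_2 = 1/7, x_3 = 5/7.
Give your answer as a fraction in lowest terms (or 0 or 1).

3/7

x_2 · x_1 = 1/7 · 1/7 = 1/7
(x_2 · x_1) ⇔ x_2 = 1/7 ⇔ 1/7 = 1
x_2 ⇒ x_1 = 1/7 ⇒ 1/7 = 1
x_1 ⇔ (x_2 ⇒ x_1) = 1/7 ⇔ 1 = 1/7
((x_2 · x_1) ⇔ x_2) ⇔ (x_1 ⇔ (x_2 ⇒ x_1)) = 1 ⇔ 1/7 = 1/7
¬(((x_2 · x_1) ⇔ x_2) ⇔ (x_1 ⇔ (x_2 ⇒ x_1))) = ¬1/7 = 6/7
x_1 ⇔ x_3 = 1/7 ⇔ 5/7 = 3/7
(x_1 ⇔ x_3) ⇔ x_3 = 3/7 ⇔ 5/7 = 5/7
¬((x_1 ⇔ x_3) ⇔ x_3) = ¬5/7 = 2/7
¬(((x_2 · x_1) ⇔ x_2) ⇔ (x_1 ⇔ (x_2 ⇒ x_1))) ⇒ ¬((x_1 ⇔ x_3) ⇔ x_3) = 6/7 ⇒ 2/7 = 3/7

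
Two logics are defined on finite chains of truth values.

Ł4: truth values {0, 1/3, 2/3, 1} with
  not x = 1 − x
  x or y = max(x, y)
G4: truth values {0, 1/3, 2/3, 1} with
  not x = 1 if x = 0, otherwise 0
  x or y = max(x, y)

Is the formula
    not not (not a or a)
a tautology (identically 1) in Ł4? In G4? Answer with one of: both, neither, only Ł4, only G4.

only G4

In Ł4: at a = 1/3 the value is 2/3 — not a tautology.
In G4: every assignment gives 1 — tautology.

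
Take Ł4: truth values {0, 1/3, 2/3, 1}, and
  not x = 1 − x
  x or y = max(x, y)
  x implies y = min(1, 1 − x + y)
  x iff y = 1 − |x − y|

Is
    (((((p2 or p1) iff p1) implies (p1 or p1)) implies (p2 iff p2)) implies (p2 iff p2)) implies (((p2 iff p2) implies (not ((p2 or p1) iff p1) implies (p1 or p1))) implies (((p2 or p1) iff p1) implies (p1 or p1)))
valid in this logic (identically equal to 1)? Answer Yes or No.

No

Counterexample: take p1 = 0, p2 = 0.
p2 or p1 = 0 or 0 = 0
(p2 or p1) iff p1 = 0 iff 0 = 1
p1 or p1 = 0 or 0 = 0
((p2 or p1) iff p1) implies (p1 or p1) = 1 implies 0 = 0
p2 iff p2 = 0 iff 0 = 1
(((p2 or p1) iff p1) implies (p1 or p1)) implies (p2 iff p2) = 0 implies 1 = 1
p2 iff p2 = 0 iff 0 = 1
((((p2 or p1) iff p1) implies (p1 or p1)) implies (p2 iff p2)) implies (p2 iff p2) = 1 implies 1 = 1
p2 iff p2 = 0 iff 0 = 1
p2 or p1 = 0 or 0 = 0
(p2 or p1) iff p1 = 0 iff 0 = 1
not ((p2 or p1) iff p1) = not 1 = 0
p1 or p1 = 0 or 0 = 0
not ((p2 or p1) iff p1) implies (p1 or p1) = 0 implies 0 = 1
(p2 iff p2) implies (not ((p2 or p1) iff p1) implies (p1 or p1)) = 1 implies 1 = 1
p2 or p1 = 0 or 0 = 0
(p2 or p1) iff p1 = 0 iff 0 = 1
p1 or p1 = 0 or 0 = 0
((p2 or p1) iff p1) implies (p1 or p1) = 1 implies 0 = 0
((p2 iff p2) implies (not ((p2 or p1) iff p1) implies (p1 or p1))) implies (((p2 or p1) iff p1) implies (p1 or p1)) = 1 implies 0 = 0
(((((p2 or p1) iff p1) implies (p1 or p1)) implies (p2 iff p2)) implies (p2 iff p2)) implies (((p2 iff p2) implies (not ((p2 or p1) iff p1) implies (p1 or p1))) implies (((p2 or p1) iff p1) implies (p1 or p1))) = 1 implies 0 = 0
This gives 0 ≠ 1.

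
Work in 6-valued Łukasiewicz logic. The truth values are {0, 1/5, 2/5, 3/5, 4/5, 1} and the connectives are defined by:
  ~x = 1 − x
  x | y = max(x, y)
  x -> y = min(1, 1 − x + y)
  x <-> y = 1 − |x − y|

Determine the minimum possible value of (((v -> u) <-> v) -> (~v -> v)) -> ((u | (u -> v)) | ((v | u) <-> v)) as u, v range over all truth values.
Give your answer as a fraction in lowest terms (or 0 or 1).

Take u = 2/5, v = 0:
v -> u = 0 -> 2/5 = 1
(v -> u) <-> v = 1 <-> 0 = 0
~v = ~0 = 1
~v -> v = 1 -> 0 = 0
((v -> u) <-> v) -> (~v -> v) = 0 -> 0 = 1
u -> v = 2/5 -> 0 = 3/5
u | (u -> v) = 2/5 | 3/5 = 3/5
v | u = 0 | 2/5 = 2/5
(v | u) <-> v = 2/5 <-> 0 = 3/5
(u | (u -> v)) | ((v | u) <-> v) = 3/5 | 3/5 = 3/5
(((v -> u) <-> v) -> (~v -> v)) -> ((u | (u -> v)) | ((v | u) <-> v)) = 1 -> 3/5 = 3/5
No assignment yields a value below 3/5, so this is the minimum.

3/5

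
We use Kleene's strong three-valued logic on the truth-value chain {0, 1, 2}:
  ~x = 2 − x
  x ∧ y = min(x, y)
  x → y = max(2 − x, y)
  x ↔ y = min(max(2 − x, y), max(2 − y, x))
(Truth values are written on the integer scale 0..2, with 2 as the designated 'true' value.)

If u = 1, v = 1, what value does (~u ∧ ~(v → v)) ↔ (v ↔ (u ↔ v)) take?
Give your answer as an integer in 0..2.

~u = ~1 = 1
v → v = 1 → 1 = 1
~(v → v) = ~1 = 1
~u ∧ ~(v → v) = 1 ∧ 1 = 1
u ↔ v = 1 ↔ 1 = 1
v ↔ (u ↔ v) = 1 ↔ 1 = 1
(~u ∧ ~(v → v)) ↔ (v ↔ (u ↔ v)) = 1 ↔ 1 = 1

1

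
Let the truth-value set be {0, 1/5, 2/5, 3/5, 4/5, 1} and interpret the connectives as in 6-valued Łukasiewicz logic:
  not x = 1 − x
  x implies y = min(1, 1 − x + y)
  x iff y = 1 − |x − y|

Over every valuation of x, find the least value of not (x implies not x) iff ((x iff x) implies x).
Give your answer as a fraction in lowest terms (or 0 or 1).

3/5

Take x = 2/5:
not x = not 2/5 = 3/5
x implies not x = 2/5 implies 3/5 = 1
not (x implies not x) = not 1 = 0
x iff x = 2/5 iff 2/5 = 1
(x iff x) implies x = 1 implies 2/5 = 2/5
not (x implies not x) iff ((x iff x) implies x) = 0 iff 2/5 = 3/5
No assignment yields a value below 3/5, so this is the minimum.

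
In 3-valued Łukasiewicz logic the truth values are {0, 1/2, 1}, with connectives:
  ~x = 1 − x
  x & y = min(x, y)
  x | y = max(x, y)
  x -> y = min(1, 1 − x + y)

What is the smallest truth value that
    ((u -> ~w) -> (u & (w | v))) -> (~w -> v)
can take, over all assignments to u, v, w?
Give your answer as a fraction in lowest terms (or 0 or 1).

Take u = 1, v = 0, w = 1/2:
~w = ~1/2 = 1/2
u -> ~w = 1 -> 1/2 = 1/2
w | v = 1/2 | 0 = 1/2
u & (w | v) = 1 & 1/2 = 1/2
(u -> ~w) -> (u & (w | v)) = 1/2 -> 1/2 = 1
~w = ~1/2 = 1/2
~w -> v = 1/2 -> 0 = 1/2
((u -> ~w) -> (u & (w | v))) -> (~w -> v) = 1 -> 1/2 = 1/2
No assignment yields a value below 1/2, so this is the minimum.

1/2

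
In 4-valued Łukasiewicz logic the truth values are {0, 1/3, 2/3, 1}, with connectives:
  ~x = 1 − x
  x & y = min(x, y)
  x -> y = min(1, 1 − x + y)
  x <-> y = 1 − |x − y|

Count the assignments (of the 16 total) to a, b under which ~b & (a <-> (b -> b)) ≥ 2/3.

a = 0, b = 0 ↦ 0  <
a = 0, b = 1/3 ↦ 0  <
a = 0, b = 2/3 ↦ 0  <
a = 0, b = 1 ↦ 0  <
a = 1/3, b = 0 ↦ 1/3  <
a = 1/3, b = 1/3 ↦ 1/3  <
a = 1/3, b = 2/3 ↦ 1/3  <
a = 1/3, b = 1 ↦ 0  <
a = 2/3, b = 0 ↦ 2/3  ≥
a = 2/3, b = 1/3 ↦ 2/3  ≥
a = 2/3, b = 2/3 ↦ 1/3  <
a = 2/3, b = 1 ↦ 0  <
a = 1, b = 0 ↦ 1  ≥
a = 1, b = 1/3 ↦ 2/3  ≥
a = 1, b = 2/3 ↦ 1/3  <
a = 1, b = 1 ↦ 0  <
So 4 of the 16 assignments meet the threshold.

4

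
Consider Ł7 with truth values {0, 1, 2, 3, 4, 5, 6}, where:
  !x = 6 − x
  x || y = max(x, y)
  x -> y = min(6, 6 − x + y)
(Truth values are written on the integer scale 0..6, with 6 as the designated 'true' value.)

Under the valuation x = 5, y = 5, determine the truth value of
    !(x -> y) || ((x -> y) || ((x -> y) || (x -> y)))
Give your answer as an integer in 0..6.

x -> y = 5 -> 5 = 6
!(x -> y) = !6 = 0
x -> y = 5 -> 5 = 6
x -> y = 5 -> 5 = 6
x -> y = 5 -> 5 = 6
(x -> y) || (x -> y) = 6 || 6 = 6
(x -> y) || ((x -> y) || (x -> y)) = 6 || 6 = 6
!(x -> y) || ((x -> y) || ((x -> y) || (x -> y))) = 0 || 6 = 6

6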